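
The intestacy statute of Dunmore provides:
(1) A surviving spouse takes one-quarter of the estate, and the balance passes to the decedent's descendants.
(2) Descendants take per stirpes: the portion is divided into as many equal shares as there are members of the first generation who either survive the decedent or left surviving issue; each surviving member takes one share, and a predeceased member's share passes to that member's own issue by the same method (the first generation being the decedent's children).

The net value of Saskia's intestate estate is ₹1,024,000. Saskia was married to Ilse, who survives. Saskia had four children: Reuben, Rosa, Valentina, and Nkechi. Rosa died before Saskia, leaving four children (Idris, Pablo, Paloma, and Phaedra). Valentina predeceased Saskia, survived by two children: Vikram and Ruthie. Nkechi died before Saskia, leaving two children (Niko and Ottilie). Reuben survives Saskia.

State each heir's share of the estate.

Ilse takes one-quarter of ₹1,024,000 = ₹256,000. The remaining ₹768,000 passes to the descendants.
The descendants' portion (₹768,000) is divided into 4 shares of ₹192,000: Reuben takes ₹192,000; Rosa's ₹192,000 share passes to Rosa's issue; Valentina's ₹192,000 share passes to Valentina's issue; Nkechi's ₹192,000 share passes to Nkechi's issue.
Rosa's share (₹192,000) is divided into 4 shares of ₹48,000: Idris, Pablo, Paloma, and Phaedra each take ₹48,000.
Valentina's share (₹192,000) is divided into 2 shares of ₹96,000: Vikram and Ruthie each take ₹96,000.
Nkechi's share (₹192,000) is divided into 2 shares of ₹96,000: Niko and Ottilie each take ₹96,000.

Ilse: ₹256,000; Reuben: ₹192,000; Idris: ₹48,000; Pablo: ₹48,000; Paloma: ₹48,000; Phaedra: ₹48,000; Vikram: ₹96,000; Ruthie: ₹96,000; Niko: ₹96,000; Ottilie: ₹96,000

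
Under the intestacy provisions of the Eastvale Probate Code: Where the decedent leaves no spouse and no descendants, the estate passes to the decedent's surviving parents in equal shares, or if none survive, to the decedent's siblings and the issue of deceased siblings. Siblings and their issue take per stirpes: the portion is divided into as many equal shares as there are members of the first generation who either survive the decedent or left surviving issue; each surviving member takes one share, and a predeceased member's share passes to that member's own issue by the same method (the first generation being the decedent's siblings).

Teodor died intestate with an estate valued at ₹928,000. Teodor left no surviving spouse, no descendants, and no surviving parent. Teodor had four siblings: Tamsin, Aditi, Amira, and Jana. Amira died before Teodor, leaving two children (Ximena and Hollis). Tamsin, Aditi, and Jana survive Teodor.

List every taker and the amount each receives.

The entire ₹928,000 passes to the siblings and their issue.
That amount (₹928,000) is divided into 4 shares of ₹232,000: Tamsin, Aditi, and Jana each take ₹232,000; Amira's ₹232,000 share passes to Amira's issue.
Amira's share (₹232,000) is divided into 2 shares of ₹116,000: Ximena and Hollis each take ₹116,000.

Tamsin: ₹232,000; Aditi: ₹232,000; Ximena: ₹116,000; Hollis: ₹116,000; Jana: ₹232,000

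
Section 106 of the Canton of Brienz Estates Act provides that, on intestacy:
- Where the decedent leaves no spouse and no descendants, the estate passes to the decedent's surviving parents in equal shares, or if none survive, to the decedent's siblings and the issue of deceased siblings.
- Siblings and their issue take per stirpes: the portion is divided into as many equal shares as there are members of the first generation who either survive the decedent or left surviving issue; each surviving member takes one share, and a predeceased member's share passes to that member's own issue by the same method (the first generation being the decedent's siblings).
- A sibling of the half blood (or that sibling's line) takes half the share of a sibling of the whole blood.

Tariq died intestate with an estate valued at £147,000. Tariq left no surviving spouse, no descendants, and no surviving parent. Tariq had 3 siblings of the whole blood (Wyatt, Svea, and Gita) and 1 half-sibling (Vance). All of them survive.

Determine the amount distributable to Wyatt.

The entire £147,000 passes to the siblings and their issue.
Counting each half-blood sibling's line as half a unit, there are 7/2 units in £147,000, so one unit is £42,000. Whole-blood lines (Wyatt, Svea, and Gita) take £42,000 each; half-blood lines (Vance) take £21,000 each.

Wyatt receives £42,000.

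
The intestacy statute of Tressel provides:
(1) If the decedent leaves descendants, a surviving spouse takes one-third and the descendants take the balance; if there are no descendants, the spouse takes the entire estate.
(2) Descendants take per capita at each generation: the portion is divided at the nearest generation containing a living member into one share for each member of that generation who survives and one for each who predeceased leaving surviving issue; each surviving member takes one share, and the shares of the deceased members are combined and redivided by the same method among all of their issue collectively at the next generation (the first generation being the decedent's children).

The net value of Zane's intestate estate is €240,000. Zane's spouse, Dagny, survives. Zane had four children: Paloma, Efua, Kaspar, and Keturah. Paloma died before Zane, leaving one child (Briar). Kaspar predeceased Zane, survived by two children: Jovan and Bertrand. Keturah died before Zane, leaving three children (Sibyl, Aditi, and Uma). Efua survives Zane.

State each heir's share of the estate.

Dagny: €80,000; Briar: €20,000; Efua: €40,000; Jovan: €20,000; Bertrand: €20,000; Sibyl: €20,000; Aditi: €20,000; Uma: €20,000

Dagny takes one-third of €240,000 = €80,000. The remaining €160,000 passes to the descendants.
The descendants' portion (€160,000) is divided at the children's generation into 4 shares of €40,000. Efua takes €40,000. The 3 shares of the deceased (Paloma, Kaspar, and Keturah) are combined into a pool of €120,000.
That pool (€120,000) is divided at the grandchildren's generation equally among Briar, Jovan, Bertrand, Sibyl, Aditi, and Uma: €20,000 each.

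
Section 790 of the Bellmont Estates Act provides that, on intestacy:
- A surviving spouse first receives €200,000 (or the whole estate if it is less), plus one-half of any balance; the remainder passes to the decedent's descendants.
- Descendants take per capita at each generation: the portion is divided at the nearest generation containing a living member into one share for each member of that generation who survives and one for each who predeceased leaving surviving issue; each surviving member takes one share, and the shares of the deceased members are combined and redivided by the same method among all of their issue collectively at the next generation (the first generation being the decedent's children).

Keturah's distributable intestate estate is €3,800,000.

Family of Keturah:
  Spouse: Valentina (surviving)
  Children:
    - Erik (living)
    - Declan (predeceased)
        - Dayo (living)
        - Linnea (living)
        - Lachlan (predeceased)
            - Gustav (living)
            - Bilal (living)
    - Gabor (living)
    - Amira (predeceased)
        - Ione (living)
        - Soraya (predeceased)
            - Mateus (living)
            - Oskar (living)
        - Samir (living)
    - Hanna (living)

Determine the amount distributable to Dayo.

Dayo receives €120,000.

Valentina first takes €200,000, leaving a balance of €3,600,000. Valentina then takes one-half of the balance (€1,800,000), for a total of €2,000,000. The remaining €1,800,000 passes to the descendants.
The descendants' portion (€1,800,000) is divided at the children's generation into 5 shares of €360,000. Erik, Gabor, and Hanna each take €360,000. The 2 shares of the deceased (Declan and Amira) are combined into a pool of €720,000.
That pool (€720,000) is divided at the grandchildren's generation into 6 shares of €120,000. Dayo, Linnea, Ione, and Samir each take €120,000. The 2 shares of the deceased (Lachlan and Soraya) are combined into a pool of €240,000.
That pool (€240,000) is divided at the great-grandchildren's generation equally among Gustav, Bilal, Mateus, and Oskar: €60,000 each.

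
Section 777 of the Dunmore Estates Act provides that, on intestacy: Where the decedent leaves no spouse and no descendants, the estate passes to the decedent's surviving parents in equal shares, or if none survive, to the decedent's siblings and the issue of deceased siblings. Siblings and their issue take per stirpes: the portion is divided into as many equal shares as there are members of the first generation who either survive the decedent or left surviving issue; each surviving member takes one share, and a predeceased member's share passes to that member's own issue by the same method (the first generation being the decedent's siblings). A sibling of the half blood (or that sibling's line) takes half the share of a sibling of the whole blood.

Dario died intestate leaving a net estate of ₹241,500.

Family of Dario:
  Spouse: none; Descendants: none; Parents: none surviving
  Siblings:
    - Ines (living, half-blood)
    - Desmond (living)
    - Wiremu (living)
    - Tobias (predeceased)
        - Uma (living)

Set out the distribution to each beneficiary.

The entire ₹241,500 passes to the siblings and their issue.
Counting each half-blood sibling's line as half a unit, there are 7/2 units in ₹241,500, so one unit is ₹69,000. Whole-blood lines (Desmond, Wiremu, and Tobias) take ₹69,000 each; half-blood lines (Ines) take ₹34,500 each.
Tobias's share (₹69,000) passes entirely to Uma.

Ines: ₹34,500; Desmond: ₹69,000; Wiremu: ₹69,000; Uma: ₹69,000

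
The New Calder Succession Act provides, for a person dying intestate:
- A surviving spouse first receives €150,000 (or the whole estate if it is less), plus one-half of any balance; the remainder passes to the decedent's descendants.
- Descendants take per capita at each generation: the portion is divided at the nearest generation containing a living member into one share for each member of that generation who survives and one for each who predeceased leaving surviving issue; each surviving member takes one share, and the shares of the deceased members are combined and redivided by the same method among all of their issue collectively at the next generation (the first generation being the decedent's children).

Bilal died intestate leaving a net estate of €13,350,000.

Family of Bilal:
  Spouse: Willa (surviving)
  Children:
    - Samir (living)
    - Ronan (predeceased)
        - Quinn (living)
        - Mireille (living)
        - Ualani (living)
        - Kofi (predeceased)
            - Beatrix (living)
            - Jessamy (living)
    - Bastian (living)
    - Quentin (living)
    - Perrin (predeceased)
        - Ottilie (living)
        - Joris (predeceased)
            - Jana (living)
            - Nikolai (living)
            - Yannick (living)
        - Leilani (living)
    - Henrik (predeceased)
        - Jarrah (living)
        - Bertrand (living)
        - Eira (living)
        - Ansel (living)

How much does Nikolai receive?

Willa first takes €150,000, leaving a balance of €13,200,000. Willa then takes one-half of the balance (€6,600,000), for a total of €6,750,000. The remaining €6,600,000 passes to the descendants.
The descendants' portion (€6,600,000) is divided at the children's generation into 6 shares of €1,100,000. Samir, Bastian, and Quentin each take €1,100,000. The 3 shares of the deceased (Ronan, Perrin, and Henrik) are combined into a pool of €3,300,000.
That pool (€3,300,000) is divided at the grandchildren's generation into 11 shares of €300,000. Quinn, Mireille, Ualani, Ottilie, Leilani, Jarrah, Bertrand, Eira, and Ansel each take €300,000. The 2 shares of the deceased (Kofi and Joris) are combined into a pool of €600,000.
That pool (€600,000) is divided at the great-grandchildren's generation equally among Beatrix, Jessamy, Jana, Nikolai, and Yannick: €120,000 each.

Nikolai receives €120,000.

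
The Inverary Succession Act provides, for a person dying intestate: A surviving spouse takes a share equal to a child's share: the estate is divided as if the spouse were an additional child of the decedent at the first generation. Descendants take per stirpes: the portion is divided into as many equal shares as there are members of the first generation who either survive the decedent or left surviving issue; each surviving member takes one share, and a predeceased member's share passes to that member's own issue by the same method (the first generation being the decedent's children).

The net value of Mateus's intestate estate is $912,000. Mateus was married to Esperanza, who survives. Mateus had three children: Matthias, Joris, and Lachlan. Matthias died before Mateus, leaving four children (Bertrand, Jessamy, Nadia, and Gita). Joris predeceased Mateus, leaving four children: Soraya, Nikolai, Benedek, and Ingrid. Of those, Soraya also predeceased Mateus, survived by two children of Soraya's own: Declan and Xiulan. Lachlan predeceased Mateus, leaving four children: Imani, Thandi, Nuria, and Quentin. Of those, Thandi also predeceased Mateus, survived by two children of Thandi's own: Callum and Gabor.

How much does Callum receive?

Callum receives $28,500.

The spouse counts as an additional share at the children's level, so there are 4 primary shares of $228,000. Esperanza takes one such share ($228,000).
The children's combined portion ($684,000) is divided into 3 shares of $228,000: Matthias's $228,000 share passes to Matthias's issue; Joris's $228,000 share passes to Joris's issue; Lachlan's $228,000 share passes to Lachlan's issue.
Matthias's share ($228,000) is divided into 4 shares of $57,000: Bertrand, Jessamy, Nadia, and Gita each take $57,000.
Joris's share ($228,000) is divided into 4 shares of $57,000: Nikolai, Benedek, and Ingrid each take $57,000; Soraya's $57,000 share passes to Soraya's issue.
Soraya's share ($57,000) is divided into 2 shares of $28,500: Declan and Xiulan each take $28,500.
Lachlan's share ($228,000) is divided into 4 shares of $57,000: Imani, Nuria, and Quentin each take $57,000; Thandi's $57,000 share passes to Thandi's issue.
Thandi's share ($57,000) is divided into 2 shares of $28,500: Callum and Gabor each take $28,500.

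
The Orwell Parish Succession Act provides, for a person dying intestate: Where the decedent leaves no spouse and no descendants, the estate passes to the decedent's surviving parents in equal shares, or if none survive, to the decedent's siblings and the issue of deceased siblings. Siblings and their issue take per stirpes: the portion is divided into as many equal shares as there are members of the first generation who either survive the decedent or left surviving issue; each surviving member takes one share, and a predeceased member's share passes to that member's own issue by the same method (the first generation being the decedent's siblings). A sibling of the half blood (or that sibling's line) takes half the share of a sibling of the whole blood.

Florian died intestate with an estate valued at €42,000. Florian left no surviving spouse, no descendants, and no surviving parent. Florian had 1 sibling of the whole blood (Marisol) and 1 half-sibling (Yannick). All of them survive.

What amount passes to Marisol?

The entire €42,000 passes to the siblings and their issue.
Counting each half-blood sibling's line as half a unit, there are 3/2 units in €42,000, so one unit is €28,000. Whole-blood lines (Marisol) take €28,000 each; half-blood lines (Yannick) take €14,000 each.

Marisol receives €28,000.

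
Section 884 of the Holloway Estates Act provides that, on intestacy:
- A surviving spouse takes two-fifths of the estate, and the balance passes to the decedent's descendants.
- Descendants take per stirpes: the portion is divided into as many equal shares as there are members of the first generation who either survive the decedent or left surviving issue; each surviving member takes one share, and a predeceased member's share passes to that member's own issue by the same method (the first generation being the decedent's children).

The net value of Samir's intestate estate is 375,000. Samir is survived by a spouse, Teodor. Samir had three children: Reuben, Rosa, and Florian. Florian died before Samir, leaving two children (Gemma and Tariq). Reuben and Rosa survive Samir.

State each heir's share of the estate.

Teodor: 150,000; Reuben: 75,000; Rosa: 75,000; Gemma: 37,500; Tariq: 37,500

Teodor takes two-fifths of 375,000 = 150,000. The remaining 225,000 passes to the descendants.
The descendants' portion (225,000) is divided into 3 shares of 75,000: Reuben and Rosa each take 75,000; Florian's 75,000 share passes to Florian's issue.
Florian's share (75,000) is divided into 2 shares of 37,500: Gemma and Tariq each take 37,500.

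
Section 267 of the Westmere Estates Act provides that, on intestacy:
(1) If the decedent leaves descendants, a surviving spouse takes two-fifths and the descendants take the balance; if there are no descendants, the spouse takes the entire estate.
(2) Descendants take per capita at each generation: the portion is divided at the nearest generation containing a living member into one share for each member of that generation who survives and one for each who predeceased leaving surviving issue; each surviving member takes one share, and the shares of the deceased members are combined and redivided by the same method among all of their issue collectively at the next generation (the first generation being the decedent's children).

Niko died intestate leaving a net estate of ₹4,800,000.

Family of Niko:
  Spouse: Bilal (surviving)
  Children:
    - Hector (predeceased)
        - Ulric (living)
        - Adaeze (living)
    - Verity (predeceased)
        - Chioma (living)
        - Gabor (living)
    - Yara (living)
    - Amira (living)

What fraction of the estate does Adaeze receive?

Adaeze receives 3/40 of the estate.

Bilal takes two-fifths of ₹4,800,000 = ₹1,920,000. The remaining ₹2,880,000 passes to the descendants.
The descendants' portion (₹2,880,000) is divided at the children's generation into 4 shares of ₹720,000. Yara and Amira each take ₹720,000. The 2 shares of the deceased (Hector and Verity) are combined into a pool of ₹1,440,000.
That pool (₹1,440,000) is divided at the grandchildren's generation equally among Ulric, Adaeze, Chioma, and Gabor: ₹360,000 each.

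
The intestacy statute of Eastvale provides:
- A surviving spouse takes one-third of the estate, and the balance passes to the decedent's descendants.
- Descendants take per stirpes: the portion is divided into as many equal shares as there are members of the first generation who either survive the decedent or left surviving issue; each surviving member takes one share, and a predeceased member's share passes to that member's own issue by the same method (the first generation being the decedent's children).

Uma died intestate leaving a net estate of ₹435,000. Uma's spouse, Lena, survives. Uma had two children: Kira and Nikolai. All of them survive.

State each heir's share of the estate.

Lena: ₹145,000; Kira: ₹145,000; Nikolai: ₹145,000

Lena takes one-third of ₹435,000 = ₹145,000. The remaining ₹290,000 passes to the descendants.
The descendants' portion (₹290,000) is divided into 2 shares of ₹145,000: Kira and Nikolai each take ₹145,000.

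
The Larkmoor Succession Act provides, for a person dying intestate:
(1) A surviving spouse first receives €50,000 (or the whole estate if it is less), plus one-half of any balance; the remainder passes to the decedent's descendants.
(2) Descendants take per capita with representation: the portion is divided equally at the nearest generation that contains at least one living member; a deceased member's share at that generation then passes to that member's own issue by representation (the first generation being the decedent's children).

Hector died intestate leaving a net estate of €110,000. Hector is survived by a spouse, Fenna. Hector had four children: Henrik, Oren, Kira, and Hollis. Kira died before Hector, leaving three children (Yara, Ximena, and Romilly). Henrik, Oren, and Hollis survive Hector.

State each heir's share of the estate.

Fenna: €80,000; Henrik: €7,500; Oren: €7,500; Yara: €2,500; Ximena: €2,500; Romilly: €2,500; Hollis: €7,500

Fenna first takes €50,000, leaving a balance of €60,000. Fenna then takes one-half of the balance (€30,000), for a total of €80,000. The remaining €30,000 passes to the descendants.
The descendants' portion (€30,000) is divided into 4 shares of €7,500: Henrik, Oren, and Hollis each take €7,500; Kira's €7,500 share passes to Kira's issue.
Kira's share (€7,500) is divided into 3 shares of €2,500: Yara, Ximena, and Romilly each take €2,500.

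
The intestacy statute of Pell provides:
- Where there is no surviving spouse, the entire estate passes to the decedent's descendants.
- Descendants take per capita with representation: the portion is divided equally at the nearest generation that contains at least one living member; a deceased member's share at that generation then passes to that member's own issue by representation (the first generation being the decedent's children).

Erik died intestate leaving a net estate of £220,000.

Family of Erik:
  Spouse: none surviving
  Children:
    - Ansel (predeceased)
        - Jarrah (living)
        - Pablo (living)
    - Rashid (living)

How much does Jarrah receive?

The entire £220,000 passes to the descendants.
That amount (£220,000) is divided into 2 shares of £110,000: Rashid takes £110,000; Ansel's £110,000 share passes to Ansel's issue.
Ansel's share (£110,000) is divided into 2 shares of £55,000: Jarrah and Pablo each take £55,000.

Jarrah receives £55,000.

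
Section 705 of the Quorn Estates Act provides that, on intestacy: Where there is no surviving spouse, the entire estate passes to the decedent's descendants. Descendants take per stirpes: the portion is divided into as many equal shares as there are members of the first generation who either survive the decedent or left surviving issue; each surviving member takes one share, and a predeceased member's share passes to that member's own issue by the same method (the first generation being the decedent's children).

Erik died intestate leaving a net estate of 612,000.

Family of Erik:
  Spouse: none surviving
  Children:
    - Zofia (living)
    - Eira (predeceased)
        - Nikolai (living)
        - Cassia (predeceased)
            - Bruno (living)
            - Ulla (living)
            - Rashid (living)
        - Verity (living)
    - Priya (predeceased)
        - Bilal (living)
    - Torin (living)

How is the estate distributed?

The entire 612,000 passes to the descendants.
That amount (612,000) is divided into 4 shares of 153,000: Zofia and Torin each take 153,000; Eira's 153,000 share passes to Eira's issue; Priya's 153,000 share passes to Priya's issue.
Eira's share (153,000) is divided into 3 shares of 51,000: Nikolai and Verity each take 51,000; Cassia's 51,000 share passes to Cassia's issue.
Cassia's share (51,000) is divided into 3 shares of 17,000: Bruno, Ulla, and Rashid each take 17,000.
Priya's share (153,000) passes entirely to Bilal.

Zofia: 153,000; Nikolai: 51,000; Bruno: 17,000; Ulla: 17,000; Rashid: 17,000; Verity: 51,000; Bilal: 153,000; Torin: 153,000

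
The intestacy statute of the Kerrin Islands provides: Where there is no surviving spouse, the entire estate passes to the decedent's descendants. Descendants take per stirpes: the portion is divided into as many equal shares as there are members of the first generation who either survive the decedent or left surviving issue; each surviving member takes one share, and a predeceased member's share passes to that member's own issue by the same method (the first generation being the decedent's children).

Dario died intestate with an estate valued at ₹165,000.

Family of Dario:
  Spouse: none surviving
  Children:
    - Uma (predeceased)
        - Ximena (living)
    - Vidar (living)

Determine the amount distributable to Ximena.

Ximena receives ₹82,500.

The entire ₹165,000 passes to the descendants.
That amount (₹165,000) is divided into 2 shares of ₹82,500: Vidar takes ₹82,500; Uma's ₹82,500 share passes to Uma's issue.
Uma's share (₹82,500) passes entirely to Ximena.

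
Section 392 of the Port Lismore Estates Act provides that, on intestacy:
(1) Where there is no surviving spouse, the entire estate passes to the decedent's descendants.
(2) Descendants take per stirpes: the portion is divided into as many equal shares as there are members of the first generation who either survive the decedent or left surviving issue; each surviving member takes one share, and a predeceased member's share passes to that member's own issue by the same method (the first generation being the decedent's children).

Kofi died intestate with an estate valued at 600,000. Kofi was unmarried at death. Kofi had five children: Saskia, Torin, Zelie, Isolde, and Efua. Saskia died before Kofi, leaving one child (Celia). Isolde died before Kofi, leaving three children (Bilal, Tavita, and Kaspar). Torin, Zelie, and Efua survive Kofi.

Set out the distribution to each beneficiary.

The entire 600,000 passes to the descendants.
That amount (600,000) is divided into 5 shares of 120,000: Torin, Zelie, and Efua each take 120,000; Saskia's 120,000 share passes to Saskia's issue; Isolde's 120,000 share passes to Isolde's issue.
Saskia's share (120,000) passes entirely to Celia.
Isolde's share (120,000) is divided into 3 shares of 40,000: Bilal, Tavita, and Kaspar each take 40,000.

Celia: 120,000; Torin: 120,000; Zelie: 120,000; Bilal: 40,000; Tavita: 40,000; Kaspar: 40,000; Efua: 120,000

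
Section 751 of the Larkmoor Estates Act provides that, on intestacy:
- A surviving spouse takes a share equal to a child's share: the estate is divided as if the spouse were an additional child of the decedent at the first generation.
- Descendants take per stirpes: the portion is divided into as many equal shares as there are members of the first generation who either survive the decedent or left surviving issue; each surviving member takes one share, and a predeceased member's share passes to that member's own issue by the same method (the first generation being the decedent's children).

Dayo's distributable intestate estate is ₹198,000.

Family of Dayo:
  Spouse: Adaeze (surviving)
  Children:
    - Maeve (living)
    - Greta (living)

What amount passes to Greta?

The spouse counts as an additional share at the children's level, so there are 3 primary shares of ₹66,000. Adaeze takes one such share (₹66,000).
The children's combined portion (₹132,000) is divided into 2 shares of ₹66,000: Maeve and Greta each take ₹66,000.

Greta receives ₹66,000.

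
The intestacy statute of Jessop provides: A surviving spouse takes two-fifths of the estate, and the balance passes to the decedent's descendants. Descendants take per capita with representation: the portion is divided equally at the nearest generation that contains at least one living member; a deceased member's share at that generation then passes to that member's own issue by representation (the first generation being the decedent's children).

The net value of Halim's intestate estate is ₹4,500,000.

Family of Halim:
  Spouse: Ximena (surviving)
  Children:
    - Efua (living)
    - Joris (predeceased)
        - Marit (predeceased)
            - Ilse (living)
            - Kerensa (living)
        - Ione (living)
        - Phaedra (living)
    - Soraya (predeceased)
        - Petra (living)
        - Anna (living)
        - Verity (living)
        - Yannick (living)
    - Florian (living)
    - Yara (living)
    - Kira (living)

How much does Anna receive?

Ximena takes two-fifths of ₹4,500,000 = ₹1,800,000. The remaining ₹2,700,000 passes to the descendants.
The descendants' portion (₹2,700,000) is divided into 6 shares of ₹450,000: Efua, Florian, Yara, and Kira each take ₹450,000; Joris's ₹450,000 share passes to Joris's issue; Soraya's ₹450,000 share passes to Soraya's issue.
Joris's share (₹450,000) is divided into 3 shares of ₹150,000: Ione and Phaedra each take ₹150,000; Marit's ₹150,000 share passes to Marit's issue.
Marit's share (₹150,000) is divided into 2 shares of ₹75,000: Ilse and Kerensa each take ₹75,000.
Soraya's share (₹450,000) is divided into 4 shares of ₹112,500: Petra, Anna, Verity, and Yannick each take ₹112,500.

Anna receives ₹112,500.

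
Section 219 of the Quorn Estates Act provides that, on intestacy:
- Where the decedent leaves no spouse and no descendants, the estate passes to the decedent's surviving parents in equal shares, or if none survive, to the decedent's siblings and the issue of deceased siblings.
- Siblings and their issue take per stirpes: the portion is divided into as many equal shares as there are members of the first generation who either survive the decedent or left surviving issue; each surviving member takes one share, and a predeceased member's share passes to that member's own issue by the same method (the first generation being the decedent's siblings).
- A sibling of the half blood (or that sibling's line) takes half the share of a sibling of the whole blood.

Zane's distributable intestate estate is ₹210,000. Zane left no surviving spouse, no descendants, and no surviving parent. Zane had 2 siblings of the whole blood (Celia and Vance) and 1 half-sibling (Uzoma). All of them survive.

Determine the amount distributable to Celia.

Celia receives ₹84,000.

The entire ₹210,000 passes to the siblings and their issue.
Counting each half-blood sibling's line as half a unit, there are 5/2 units in ₹210,000, so one unit is ₹84,000. Whole-blood lines (Celia and Vance) take ₹84,000 each; half-blood lines (Uzoma) take ₹42,000 each.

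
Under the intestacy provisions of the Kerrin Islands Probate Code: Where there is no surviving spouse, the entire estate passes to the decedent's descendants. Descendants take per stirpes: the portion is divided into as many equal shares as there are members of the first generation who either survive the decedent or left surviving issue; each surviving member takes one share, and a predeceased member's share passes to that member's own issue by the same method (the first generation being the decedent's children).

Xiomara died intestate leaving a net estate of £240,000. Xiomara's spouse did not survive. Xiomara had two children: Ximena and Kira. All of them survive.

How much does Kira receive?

The entire £240,000 passes to the descendants.
That amount (£240,000) is divided into 2 shares of £120,000: Ximena and Kira each take £120,000.

Kira receives £120,000.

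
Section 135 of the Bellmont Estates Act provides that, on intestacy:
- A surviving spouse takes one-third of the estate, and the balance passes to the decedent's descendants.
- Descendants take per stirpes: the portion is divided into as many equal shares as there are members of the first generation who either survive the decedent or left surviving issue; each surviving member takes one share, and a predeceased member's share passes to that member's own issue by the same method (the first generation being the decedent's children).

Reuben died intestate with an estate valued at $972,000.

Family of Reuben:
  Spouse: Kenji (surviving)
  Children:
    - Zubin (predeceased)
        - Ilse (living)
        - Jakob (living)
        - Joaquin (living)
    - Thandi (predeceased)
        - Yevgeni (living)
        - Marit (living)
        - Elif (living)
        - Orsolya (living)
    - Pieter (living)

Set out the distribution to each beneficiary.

Kenji: $324,000; Ilse: $72,000; Jakob: $72,000; Joaquin: $72,000; Yevgeni: $54,000; Marit: $54,000; Elif: $54,000; Orsolya: $54,000; Pieter: $216,000

Kenji takes one-third of $972,000 = $324,000. The remaining $648,000 passes to the descendants.
The descendants' portion ($648,000) is divided into 3 shares of $216,000: Pieter takes $216,000; Zubin's $216,000 share passes to Zubin's issue; Thandi's $216,000 share passes to Thandi's issue.
Zubin's share ($216,000) is divided into 3 shares of $72,000: Ilse, Jakob, and Joaquin each take $72,000.
Thandi's share ($216,000) is divided into 4 shares of $54,000: Yevgeni, Marit, Elif, and Orsolya each take $54,000.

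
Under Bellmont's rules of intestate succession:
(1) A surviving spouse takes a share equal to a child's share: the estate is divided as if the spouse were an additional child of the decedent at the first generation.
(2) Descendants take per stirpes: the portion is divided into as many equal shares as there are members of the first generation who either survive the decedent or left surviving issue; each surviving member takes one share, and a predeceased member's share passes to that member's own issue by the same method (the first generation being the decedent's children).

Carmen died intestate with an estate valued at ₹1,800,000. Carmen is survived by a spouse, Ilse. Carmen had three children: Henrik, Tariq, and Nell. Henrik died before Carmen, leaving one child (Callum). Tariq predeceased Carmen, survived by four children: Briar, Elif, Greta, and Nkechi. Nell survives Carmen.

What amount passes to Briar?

Briar receives ₹112,500.

The spouse counts as an additional share at the children's level, so there are 4 primary shares of ₹450,000. Ilse takes one such share (₹450,000).
The children's combined portion (₹1,350,000) is divided into 3 shares of ₹450,000: Nell takes ₹450,000; Henrik's ₹450,000 share passes to Henrik's issue; Tariq's ₹450,000 share passes to Tariq's issue.
Henrik's share (₹450,000) passes entirely to Callum.
Tariq's share (₹450,000) is divided into 4 shares of ₹112,500: Briar, Elif, Greta, and Nkechi each take ₹112,500.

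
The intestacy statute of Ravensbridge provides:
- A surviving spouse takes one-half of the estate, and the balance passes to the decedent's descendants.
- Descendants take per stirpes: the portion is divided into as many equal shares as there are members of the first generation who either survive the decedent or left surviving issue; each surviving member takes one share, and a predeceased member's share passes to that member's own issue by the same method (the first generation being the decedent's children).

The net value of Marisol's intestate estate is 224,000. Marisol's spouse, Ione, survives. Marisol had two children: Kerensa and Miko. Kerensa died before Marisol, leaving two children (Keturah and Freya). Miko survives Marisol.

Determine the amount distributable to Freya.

Ione takes one-half of 224,000 = 112,000. The remaining 112,000 passes to the descendants.
The descendants' portion (112,000) is divided into 2 shares of 56,000: Miko takes 56,000; Kerensa's 56,000 share passes to Kerensa's issue.
Kerensa's share (56,000) is divided into 2 shares of 28,000: Keturah and Freya each take 28,000.

Freya receives 28,000.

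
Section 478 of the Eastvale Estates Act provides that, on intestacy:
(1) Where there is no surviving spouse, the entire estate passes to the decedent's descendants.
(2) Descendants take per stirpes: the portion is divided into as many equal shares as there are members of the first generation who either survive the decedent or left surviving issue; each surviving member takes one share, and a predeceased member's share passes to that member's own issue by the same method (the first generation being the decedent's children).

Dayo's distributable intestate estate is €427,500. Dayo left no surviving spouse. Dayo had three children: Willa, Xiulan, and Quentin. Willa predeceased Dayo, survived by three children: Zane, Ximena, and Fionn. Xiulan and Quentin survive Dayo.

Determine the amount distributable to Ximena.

The entire €427,500 passes to the descendants.
That amount (€427,500) is divided into 3 shares of €142,500: Xiulan and Quentin each take €142,500; Willa's €142,500 share passes to Willa's issue.
Willa's share (€142,500) is divided into 3 shares of €47,500: Zane, Ximena, and Fionn each take €47,500.

Ximena receives €47,500.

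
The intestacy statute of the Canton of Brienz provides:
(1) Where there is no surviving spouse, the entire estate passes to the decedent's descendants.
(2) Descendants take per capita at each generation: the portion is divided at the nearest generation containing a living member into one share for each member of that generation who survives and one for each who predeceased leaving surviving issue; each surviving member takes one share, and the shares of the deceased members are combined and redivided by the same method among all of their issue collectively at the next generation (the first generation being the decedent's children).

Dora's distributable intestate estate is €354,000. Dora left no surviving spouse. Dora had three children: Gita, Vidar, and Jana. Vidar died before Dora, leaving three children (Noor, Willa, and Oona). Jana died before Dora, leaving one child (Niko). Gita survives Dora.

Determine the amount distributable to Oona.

Oona receives €59,000.

The entire €354,000 passes to the descendants.
That amount (€354,000) is divided at the children's generation into 3 shares of €118,000. Gita takes €118,000. The 2 shares of the deceased (Vidar and Jana) are combined into a pool of €236,000.
That pool (€236,000) is divided at the grandchildren's generation equally among Noor, Willa, Oona, and Niko: €59,000 each.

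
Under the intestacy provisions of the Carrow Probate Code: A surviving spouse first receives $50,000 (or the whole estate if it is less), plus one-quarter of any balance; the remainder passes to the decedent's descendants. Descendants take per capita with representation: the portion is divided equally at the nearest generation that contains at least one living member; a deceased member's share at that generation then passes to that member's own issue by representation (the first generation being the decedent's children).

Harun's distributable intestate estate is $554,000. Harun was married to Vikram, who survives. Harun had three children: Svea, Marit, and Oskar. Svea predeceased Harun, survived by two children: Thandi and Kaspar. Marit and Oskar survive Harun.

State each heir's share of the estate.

Vikram first takes $50,000, leaving a balance of $504,000. Vikram then takes one-quarter of the balance ($126,000), for a total of $176,000. The remaining $378,000 passes to the descendants.
The descendants' portion ($378,000) is divided into 3 shares of $126,000: Marit and Oskar each take $126,000; Svea's $126,000 share passes to Svea's issue.
Svea's share ($126,000) is divided into 2 shares of $63,000: Thandi and Kaspar each take $63,000.

Vikram: $176,000; Thandi: $63,000; Kaspar: $63,000; Marit: $126,000; Oskar: $126,000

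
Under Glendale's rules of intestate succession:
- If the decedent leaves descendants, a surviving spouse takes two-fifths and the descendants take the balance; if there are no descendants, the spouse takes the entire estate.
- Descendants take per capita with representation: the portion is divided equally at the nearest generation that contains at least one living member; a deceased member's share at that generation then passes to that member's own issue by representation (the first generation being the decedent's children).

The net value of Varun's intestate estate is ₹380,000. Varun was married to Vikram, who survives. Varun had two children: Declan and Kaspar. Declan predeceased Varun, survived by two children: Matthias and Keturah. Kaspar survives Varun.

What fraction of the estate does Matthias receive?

Vikram takes two-fifths of ₹380,000 = ₹152,000. The remaining ₹228,000 passes to the descendants.
The descendants' portion (₹228,000) is divided into 2 shares of ₹114,000: Kaspar takes ₹114,000; Declan's ₹114,000 share passes to Declan's issue.
Declan's share (₹114,000) is divided into 2 shares of ₹57,000: Matthias and Keturah each take ₹57,000.

Matthias receives 3/20 of the estate.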